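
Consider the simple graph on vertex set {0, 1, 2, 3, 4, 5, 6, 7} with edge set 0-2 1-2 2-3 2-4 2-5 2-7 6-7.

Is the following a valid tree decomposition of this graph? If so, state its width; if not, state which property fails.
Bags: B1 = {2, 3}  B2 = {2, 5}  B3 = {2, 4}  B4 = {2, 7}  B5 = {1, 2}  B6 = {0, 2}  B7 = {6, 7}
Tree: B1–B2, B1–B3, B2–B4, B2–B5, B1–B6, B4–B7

Checking the three conditions: (i) the bags cover all of {0, 1, 2, 3, 4, 5, 6, 7}; (ii) for each edge, some bag contains both endpoints; (iii) the bags containing any fixed vertex form a subtree. All hold, so the decomposition is valid with width 2 − 1 = 1.

Yes; width 1.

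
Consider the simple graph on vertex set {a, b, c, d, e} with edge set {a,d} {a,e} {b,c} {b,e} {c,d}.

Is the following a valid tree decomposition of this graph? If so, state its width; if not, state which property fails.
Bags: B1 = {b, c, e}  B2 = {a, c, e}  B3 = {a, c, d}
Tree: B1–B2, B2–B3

Checking the three conditions: (i) the bags cover all of {a, b, c, d, e}; (ii) for each edge, some bag contains both endpoints; (iii) the bags containing any fixed vertex form a subtree. All hold, so the decomposition is valid with width 3 − 1 = 2.

Yes; width 2.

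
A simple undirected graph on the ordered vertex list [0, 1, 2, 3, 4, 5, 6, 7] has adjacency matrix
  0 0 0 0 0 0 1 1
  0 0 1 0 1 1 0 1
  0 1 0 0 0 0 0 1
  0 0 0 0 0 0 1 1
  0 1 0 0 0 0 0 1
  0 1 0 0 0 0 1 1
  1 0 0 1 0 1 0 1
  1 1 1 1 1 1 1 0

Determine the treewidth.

2

A width-2 tree decomposition is:
Bags: B1 = {5, 6, 7}  B2 = {1, 5, 7}  B3 = {1, 4, 7}  B4 = {0, 6, 7}  B5 = {3, 6, 7}  B6 = {1, 2, 7}
Tree: B1–B2, B2–B3, B1–B4, B4–B5, B3–B6
The largest bag has 3 vertices, giving width 2; this decomposition certifies tw(G) ≤ 2. For the lower bound, the 3 vertices {0, 6, 7} are pairwise adjacent, and any tree decomposition puts a clique entirely inside one bag — forcing width ≥ 2. Combining the bounds, tw(G) = 2.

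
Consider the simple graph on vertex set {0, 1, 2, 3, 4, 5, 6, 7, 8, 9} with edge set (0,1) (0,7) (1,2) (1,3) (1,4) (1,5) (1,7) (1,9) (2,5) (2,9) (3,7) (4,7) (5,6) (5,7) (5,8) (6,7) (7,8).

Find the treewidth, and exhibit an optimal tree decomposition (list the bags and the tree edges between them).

Treewidth 2.
One optimal decomposition is:
Bags: B1 = {0, 1, 7}  B2 = {1, 5, 7}  B3 = {5, 6, 7}  B4 = {1, 3, 7}  B5 = {1, 2, 5}  B6 = {5, 7, 8}  B7 = {1, 2, 9}  B8 = {1, 4, 7}
Tree: B1–B2, B2–B3, B1–B4, B2–B5, B3–B6, B5–B7, B1–B8

Each bag holds 3 vertices, so the decomposition has width 2, which upper-bounds the treewidth. For the lower bound, the 3 vertices {5, 7, 8} are pairwise adjacent, and any tree decomposition puts a clique entirely inside one bag — forcing width ≥ 2. Combining the bounds, tw(G) = 2.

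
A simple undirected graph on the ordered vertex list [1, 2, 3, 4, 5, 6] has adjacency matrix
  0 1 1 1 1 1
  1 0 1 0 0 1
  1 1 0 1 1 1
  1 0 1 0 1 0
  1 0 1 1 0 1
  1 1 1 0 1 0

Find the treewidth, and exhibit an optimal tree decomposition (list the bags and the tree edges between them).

Treewidth 3.
One such decomposition:
Bags: B1 = {1, 3, 4, 5}  B2 = {1, 3, 5, 6}  B3 = {1, 2, 3, 6}
Tree: B1–B2, B2–B3

The largest bag has 4 vertices, giving width 3; this decomposition certifies tw(G) ≤ 3. On the other hand G contains the 4-clique {1, 2, 3, 6}. A clique must lie in a single bag of any decomposition, so no decomposition can have width below 3. Hence tw(G) = 3 exactly.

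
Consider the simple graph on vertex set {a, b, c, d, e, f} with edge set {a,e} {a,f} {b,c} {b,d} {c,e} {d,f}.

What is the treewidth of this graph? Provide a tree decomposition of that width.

Every bag has size at most 3, so the width is 3 − 1 = 2 and tw(G) ≤ 2. For the lower bound, G contains the cycle c–b–d–f–a–e–c, so G is not a forest; only forests have treewidth ≤ 1, hence tw(G) ≥ 2. Combining the bounds, tw(G) = 2.

Treewidth 2.
Bags: B1 = {b, c, d}  B2 = {c, d, f}  B3 = {a, c, f}  B4 = {a, c, e}
Tree: B1–B2, B2–B3, B3–B4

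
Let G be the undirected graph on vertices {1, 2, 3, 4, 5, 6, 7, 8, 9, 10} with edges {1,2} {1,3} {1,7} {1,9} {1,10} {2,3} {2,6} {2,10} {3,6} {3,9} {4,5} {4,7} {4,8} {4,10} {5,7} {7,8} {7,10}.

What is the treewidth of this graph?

2

A width-2 tree decomposition is:
Bags: B1 = {1, 2, 3}  B2 = {1, 2, 10}  B3 = {1, 7, 10}  B4 = {4, 7, 10}  B5 = {4, 7, 8}  B6 = {1, 3, 9}  B7 = {4, 5, 7}  B8 = {2, 3, 6}
Tree: B1–B2, B2–B3, B3–B4, B4–B5, B1–B6, B5–B7, B1–B8
Every bag has size at most 3, so the width is 3 − 1 = 2 and tw(G) ≤ 2. Conversely, {1, 3, 9} is a clique of size 3, and the vertices of any clique must share a bag in every tree decomposition; so some bag has ≥ 3 vertices and tw(G) ≥ 2. Therefore the treewidth is 2.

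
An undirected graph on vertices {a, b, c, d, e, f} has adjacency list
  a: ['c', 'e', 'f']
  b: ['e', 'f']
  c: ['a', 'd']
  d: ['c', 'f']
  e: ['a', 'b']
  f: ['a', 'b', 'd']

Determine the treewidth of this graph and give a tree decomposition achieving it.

Treewidth 2.
One such decomposition:
Bags: B1 = {c, d, f}  B2 = {a, c, f}  B3 = {a, b, f}  B4 = {a, b, e}
Tree: B1–B2, B2–B3, B3–B4

Every bag has size at most 3, so the width is 3 − 1 = 2 and tw(G) ≤ 2. For the lower bound, G contains the cycle d–c–a–f–d, so G is not a forest; only forests have treewidth ≤ 1, hence tw(G) ≥ 2. Hence tw(G) = 2 exactly.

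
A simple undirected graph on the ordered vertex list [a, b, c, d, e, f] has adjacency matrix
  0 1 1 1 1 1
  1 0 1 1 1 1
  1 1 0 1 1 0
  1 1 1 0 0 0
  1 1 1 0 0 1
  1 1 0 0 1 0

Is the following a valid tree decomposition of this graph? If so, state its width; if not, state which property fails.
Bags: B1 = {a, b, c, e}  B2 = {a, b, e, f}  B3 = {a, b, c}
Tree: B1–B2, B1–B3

A tree decomposition must satisfy three properties: every vertex lies in some bag; for every edge, both endpoints lie together in some bag; and for every vertex, the bags containing it form a connected subtree. Here vertex d appears in no bag, so the decomposition is invalid.

No — vertex d appears in no bag.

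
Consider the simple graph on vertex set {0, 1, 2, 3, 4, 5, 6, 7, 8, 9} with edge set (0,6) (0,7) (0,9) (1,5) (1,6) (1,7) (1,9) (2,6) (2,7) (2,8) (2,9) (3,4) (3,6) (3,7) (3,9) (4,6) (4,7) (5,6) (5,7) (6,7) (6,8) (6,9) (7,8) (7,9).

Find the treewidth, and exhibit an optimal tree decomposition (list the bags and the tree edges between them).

The largest bag has 4 vertices, giving width 3; this decomposition certifies tw(G) ≤ 3. Conversely, {2, 6, 7, 8} is a clique of size 4, and the vertices of any clique must share a bag in every tree decomposition; so some bag has ≥ 4 vertices and tw(G) ≥ 3. Therefore the treewidth is 3.

Treewidth 3.
One optimal decomposition is:
Bags: B1 = {3, 6, 7, 9}  B2 = {1, 6, 7, 9}  B3 = {1, 5, 6, 7}  B4 = {2, 6, 7, 9}  B5 = {0, 6, 7, 9}  B6 = {2, 6, 7, 8}  B7 = {3, 4, 6, 7}
Tree: B1–B2, B2–B3, B1–B4, B1–B5, B4–B6, B1–B7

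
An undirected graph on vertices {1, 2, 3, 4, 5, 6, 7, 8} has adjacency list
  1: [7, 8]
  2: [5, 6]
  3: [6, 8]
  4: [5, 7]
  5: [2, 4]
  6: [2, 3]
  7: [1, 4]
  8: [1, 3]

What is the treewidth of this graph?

2

A width-2 tree decomposition is:
Bags: B1 = {1, 4, 7}  B2 = {1, 4, 8}  B3 = {3, 4, 8}  B4 = {3, 4, 6}  B5 = {2, 4, 6}  B6 = {2, 4, 5}
Tree: B1–B2, B2–B3, B3–B4, B4–B5, B5–B6
Every bag has size at most 3, so the width is 3 − 1 = 2 and tw(G) ≤ 2. For the lower bound, G contains the cycle 4–7–1–8–3–6–2–5–4, so G is not a forest; only forests have treewidth ≤ 1, hence tw(G) ≥ 2. The upper and lower bounds meet at 2, so that is the treewidth.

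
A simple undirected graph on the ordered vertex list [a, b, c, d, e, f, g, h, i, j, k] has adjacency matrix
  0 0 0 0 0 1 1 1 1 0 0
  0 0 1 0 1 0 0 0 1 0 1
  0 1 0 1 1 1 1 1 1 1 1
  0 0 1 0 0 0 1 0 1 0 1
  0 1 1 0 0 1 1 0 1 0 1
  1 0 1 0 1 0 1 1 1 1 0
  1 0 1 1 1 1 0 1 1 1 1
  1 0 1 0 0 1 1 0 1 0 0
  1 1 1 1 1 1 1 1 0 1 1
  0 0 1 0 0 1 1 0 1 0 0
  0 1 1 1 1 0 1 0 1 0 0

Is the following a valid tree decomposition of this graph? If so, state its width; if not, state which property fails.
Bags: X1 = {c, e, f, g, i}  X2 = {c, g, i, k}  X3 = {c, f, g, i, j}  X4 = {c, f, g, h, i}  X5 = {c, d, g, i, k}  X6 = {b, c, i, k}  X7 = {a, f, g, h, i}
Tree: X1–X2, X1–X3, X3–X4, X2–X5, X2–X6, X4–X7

A tree decomposition must satisfy three properties: every vertex lies in some bag; for every edge, both endpoints lie together in some bag; and for every vertex, the bags containing it form a connected subtree. Here edge (e,k) lies in no bag, so the decomposition is invalid.

No — edge (e,k) lies in no bag.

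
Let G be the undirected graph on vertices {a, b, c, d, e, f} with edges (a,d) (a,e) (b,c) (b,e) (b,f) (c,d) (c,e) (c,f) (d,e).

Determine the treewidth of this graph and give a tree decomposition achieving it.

The largest bag has 3 vertices, giving width 2; this decomposition certifies tw(G) ≤ 2. On the other hand G contains the 3-clique {c, d, e}. A clique must lie in a single bag of any decomposition, so no decomposition can have width below 2. Therefore the treewidth is 2.

Treewidth 2.
Bags: B1 = {c, d, e}  B2 = {b, c, e}  B3 = {b, c, f}  B4 = {a, d, e}
Tree: B1–B2, B2–B3, B1–B4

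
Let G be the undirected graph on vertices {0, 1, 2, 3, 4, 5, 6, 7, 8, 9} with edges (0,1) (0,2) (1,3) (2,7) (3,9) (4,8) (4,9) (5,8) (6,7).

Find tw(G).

A width-1 tree decomposition is:
Bags: B1 = {5, 8}  B2 = {4, 8}  B3 = {4, 9}  B4 = {3, 9}  B5 = {1, 3}  B6 = {0, 1}  B7 = {0, 2}  B8 = {2, 7}  B9 = {6, 7}
Tree: B1–B2, B2–B3, B3–B4, B4–B5, B5–B6, B6–B7, B7–B8, B8–B9
The largest bag has 2 vertices, giving width 1; this decomposition certifies tw(G) ≤ 1. Since G has at least one edge (e.g. 5–8), it is not an edgeless graph, so tw(G) ≥ 1. Therefore the treewidth is 1.

1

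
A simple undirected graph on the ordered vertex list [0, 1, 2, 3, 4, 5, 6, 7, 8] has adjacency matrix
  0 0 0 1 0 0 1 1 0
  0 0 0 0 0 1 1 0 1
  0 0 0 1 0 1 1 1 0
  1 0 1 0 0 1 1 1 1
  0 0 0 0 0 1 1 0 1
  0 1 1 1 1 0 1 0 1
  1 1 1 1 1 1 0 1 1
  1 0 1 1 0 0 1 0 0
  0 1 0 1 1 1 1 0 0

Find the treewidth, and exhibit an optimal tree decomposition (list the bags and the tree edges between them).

Treewidth 3.
One such decomposition:
Bags: B1 = {2, 3, 5, 6}  B2 = {3, 5, 6, 8}  B3 = {2, 3, 6, 7}  B4 = {1, 5, 6, 8}  B5 = {0, 3, 6, 7}  B6 = {4, 5, 6, 8}
Tree: B1–B2, B1–B3, B2–B4, B3–B5, B2–B6

The largest bag has 4 vertices, giving width 3; this decomposition certifies tw(G) ≤ 3. Conversely, {1, 5, 6, 8} is a clique of size 4, and the vertices of any clique must share a bag in every tree decomposition; so some bag has ≥ 4 vertices and tw(G) ≥ 3. Combining the bounds, tw(G) = 3.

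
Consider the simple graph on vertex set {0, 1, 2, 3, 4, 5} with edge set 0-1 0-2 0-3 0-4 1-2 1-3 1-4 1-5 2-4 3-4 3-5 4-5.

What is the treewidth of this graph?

A width-3 tree decomposition is:
Bags: B1 = {0, 1, 2, 4}  B2 = {0, 1, 3, 4}  B3 = {1, 3, 4, 5}
Tree: B1–B2, B2–B3
Each bag holds 4 vertices, so the decomposition has width 3, which upper-bounds the treewidth. Conversely, {0, 1, 2, 4} is a clique of size 4, and the vertices of any clique must share a bag in every tree decomposition; so some bag has ≥ 4 vertices and tw(G) ≥ 3. Therefore the treewidth is 3.

3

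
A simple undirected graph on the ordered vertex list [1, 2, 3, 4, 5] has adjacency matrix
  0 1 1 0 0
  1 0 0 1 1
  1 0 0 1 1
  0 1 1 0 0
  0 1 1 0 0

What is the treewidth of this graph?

A width-2 tree decomposition is:
Bags: B1 = {2, 3, 4}  B2 = {1, 2, 3}  B3 = {2, 3, 5}
Tree: B1–B2, B2–B3
Every bag has size at most 3, so the width is 3 − 1 = 2 and tw(G) ≤ 2. For the lower bound, G contains the cycle 4–3–1–2–4, so G is not a forest; only forests have treewidth ≤ 1, hence tw(G) ≥ 2. Therefore the treewidth is 2.

2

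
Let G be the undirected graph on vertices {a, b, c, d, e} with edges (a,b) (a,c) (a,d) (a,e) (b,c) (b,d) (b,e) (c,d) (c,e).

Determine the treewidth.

3

A width-3 tree decomposition is:
Bags: B1 = {a, b, c, d}  B2 = {a, b, c, e}
Tree: B1–B2
Every bag has size at most 4, so the width is 4 − 1 = 3 and tw(G) ≤ 3. On the other hand G contains the 4-clique {a, b, c, d}. A clique must lie in a single bag of any decomposition, so no decomposition can have width below 3. Combining the bounds, tw(G) = 3.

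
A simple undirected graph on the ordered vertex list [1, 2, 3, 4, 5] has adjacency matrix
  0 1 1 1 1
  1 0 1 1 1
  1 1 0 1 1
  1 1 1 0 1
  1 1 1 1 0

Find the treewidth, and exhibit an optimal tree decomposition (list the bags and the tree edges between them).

Treewidth 4.
One such decomposition:
Bags: B1 = {1, 2, 3, 4, 5}
Tree: (single bag)

A single bag containing all 5 vertices is trivially a valid decomposition of width 4. For the lower bound, the 5 vertices {1, 2, 3, 4, 5} are pairwise adjacent, and any tree decomposition puts a clique entirely inside one bag — forcing width ≥ 4. Hence tw(G) = 4 exactly.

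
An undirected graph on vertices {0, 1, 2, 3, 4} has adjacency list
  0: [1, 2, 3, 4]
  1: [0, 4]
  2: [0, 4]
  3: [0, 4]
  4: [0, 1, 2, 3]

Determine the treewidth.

A width-2 tree decomposition is:
Bags: B1 = {0, 1, 4}  B2 = {0, 3, 4}  B3 = {0, 2, 4}
Tree: B1–B2, B1–B3
Each bag holds 3 vertices, so the decomposition has width 2, which upper-bounds the treewidth. On the other hand G contains the 3-clique {0, 1, 4}. A clique must lie in a single bag of any decomposition, so no decomposition can have width below 2. Hence tw(G) = 2 exactly.

2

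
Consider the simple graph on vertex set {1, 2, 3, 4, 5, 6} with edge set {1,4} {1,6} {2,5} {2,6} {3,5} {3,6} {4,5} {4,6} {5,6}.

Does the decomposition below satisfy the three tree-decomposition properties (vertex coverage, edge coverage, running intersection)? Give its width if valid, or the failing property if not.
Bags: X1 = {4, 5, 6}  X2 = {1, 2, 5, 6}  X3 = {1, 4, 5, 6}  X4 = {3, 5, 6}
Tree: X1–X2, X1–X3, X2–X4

A tree decomposition must satisfy three properties: every vertex lies in some bag; for every edge, both endpoints lie together in some bag; and for every vertex, the bags containing it form a connected subtree. Here bags containing vertex 1 are not connected in the tree, so the decomposition is invalid.

No — bags containing vertex 1 are not connected in the tree.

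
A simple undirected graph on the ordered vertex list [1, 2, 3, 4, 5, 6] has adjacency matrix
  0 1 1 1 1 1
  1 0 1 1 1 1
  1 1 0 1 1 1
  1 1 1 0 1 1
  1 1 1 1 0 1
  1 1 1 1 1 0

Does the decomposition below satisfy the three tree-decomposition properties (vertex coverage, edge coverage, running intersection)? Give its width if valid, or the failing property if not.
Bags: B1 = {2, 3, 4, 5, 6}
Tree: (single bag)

A tree decomposition must satisfy three properties: every vertex lies in some bag; for every edge, both endpoints lie together in some bag; and for every vertex, the bags containing it form a connected subtree. Here vertex 1 appears in no bag, so the decomposition is invalid.

No — vertex 1 appears in no bag.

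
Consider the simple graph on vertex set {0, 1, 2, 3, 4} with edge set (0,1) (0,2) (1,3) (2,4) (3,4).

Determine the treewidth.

A width-2 tree decomposition is:
Bags: B1 = {1, 3, 4}  B2 = {0, 1, 4}  B3 = {0, 2, 4}
Tree: B1–B2, B2–B3
Each bag holds 3 vertices, so the decomposition has width 2, which upper-bounds the treewidth. Since 4–3–1–0–2–4 is a cycle in G, G is not acyclic. Forests are exactly the graphs of treewidth ≤ 1, so tw(G) ≥ 2. Combining the bounds, tw(G) = 2.

2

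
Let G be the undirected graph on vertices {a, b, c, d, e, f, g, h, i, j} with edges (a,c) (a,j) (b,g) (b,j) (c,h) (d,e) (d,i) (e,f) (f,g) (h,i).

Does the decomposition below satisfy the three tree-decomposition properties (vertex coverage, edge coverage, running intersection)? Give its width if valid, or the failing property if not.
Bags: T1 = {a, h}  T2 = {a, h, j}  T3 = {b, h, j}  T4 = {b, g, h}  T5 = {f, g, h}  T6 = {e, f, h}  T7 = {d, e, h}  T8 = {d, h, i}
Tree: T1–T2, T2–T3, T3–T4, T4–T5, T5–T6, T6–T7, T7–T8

No — vertex c appears in no bag.

A tree decomposition must satisfy three properties: every vertex lies in some bag; for every edge, both endpoints lie together in some bag; and for every vertex, the bags containing it form a connected subtree. Here vertex c appears in no bag, so the decomposition is invalid.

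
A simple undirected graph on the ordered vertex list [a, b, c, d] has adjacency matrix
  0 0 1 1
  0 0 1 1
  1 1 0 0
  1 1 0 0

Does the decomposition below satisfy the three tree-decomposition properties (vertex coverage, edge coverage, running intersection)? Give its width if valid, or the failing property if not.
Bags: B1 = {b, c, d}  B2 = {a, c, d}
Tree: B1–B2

Yes; width 2.

Checking the three conditions: (i) the bags cover all of {a, b, c, d}; (ii) for each edge, some bag contains both endpoints; (iii) the bags containing any fixed vertex form a subtree. All hold, so the decomposition is valid with width 3 − 1 = 2.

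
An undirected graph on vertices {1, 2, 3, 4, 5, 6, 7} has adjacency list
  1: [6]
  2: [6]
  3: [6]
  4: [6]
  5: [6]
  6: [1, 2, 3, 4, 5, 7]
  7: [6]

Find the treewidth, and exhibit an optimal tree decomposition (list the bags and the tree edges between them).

The largest bag has 2 vertices, giving width 1; this decomposition certifies tw(G) ≤ 1. Since G has at least one edge (e.g. 5–6), it is not an edgeless graph, so tw(G) ≥ 1. Hence tw(G) = 1 exactly.

Treewidth 1.
One such decomposition:
Bags: B1 = {5, 6}  B2 = {3, 6}  B3 = {6, 7}  B4 = {1, 6}  B5 = {2, 6}  B6 = {4, 6}
Tree: B1–B2, B1–B3, B1–B4, B4–B5, B2–B6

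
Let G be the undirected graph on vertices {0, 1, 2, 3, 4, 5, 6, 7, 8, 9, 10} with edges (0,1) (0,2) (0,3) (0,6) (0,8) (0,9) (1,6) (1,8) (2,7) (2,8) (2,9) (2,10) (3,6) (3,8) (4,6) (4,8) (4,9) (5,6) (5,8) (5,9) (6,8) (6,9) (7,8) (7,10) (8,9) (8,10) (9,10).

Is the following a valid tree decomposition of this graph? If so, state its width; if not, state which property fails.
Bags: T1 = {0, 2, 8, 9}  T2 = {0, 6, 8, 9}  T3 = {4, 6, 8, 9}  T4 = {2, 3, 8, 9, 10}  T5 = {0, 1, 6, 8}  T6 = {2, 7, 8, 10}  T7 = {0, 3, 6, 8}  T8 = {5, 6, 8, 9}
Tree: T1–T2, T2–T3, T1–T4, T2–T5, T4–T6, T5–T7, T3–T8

A tree decomposition must satisfy three properties: every vertex lies in some bag; for every edge, both endpoints lie together in some bag; and for every vertex, the bags containing it form a connected subtree. Here bags containing vertex 3 are not connected in the tree, so the decomposition is invalid.

No — bags containing vertex 3 are not connected in the tree.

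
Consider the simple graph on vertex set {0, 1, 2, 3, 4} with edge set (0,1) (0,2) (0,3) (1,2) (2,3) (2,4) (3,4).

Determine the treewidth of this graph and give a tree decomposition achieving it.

Every bag has size at most 3, so the width is 3 − 1 = 2 and tw(G) ≤ 2. For the lower bound, the 3 vertices {0, 1, 2} are pairwise adjacent, and any tree decomposition puts a clique entirely inside one bag — forcing width ≥ 2. Combining the bounds, tw(G) = 2.

Treewidth 2.
Bags: B1 = {0, 2, 3}  B2 = {2, 3, 4}  B3 = {0, 1, 2}
Tree: B1–B2, B1–B3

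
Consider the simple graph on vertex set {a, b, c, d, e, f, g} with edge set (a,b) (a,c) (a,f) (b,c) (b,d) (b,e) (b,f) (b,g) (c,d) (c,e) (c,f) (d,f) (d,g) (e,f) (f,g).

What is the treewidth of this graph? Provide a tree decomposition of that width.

Each bag holds 4 vertices, so the decomposition has width 3, which upper-bounds the treewidth. Conversely, {b, d, f, g} is a clique of size 4, and the vertices of any clique must share a bag in every tree decomposition; so some bag has ≥ 4 vertices and tw(G) ≥ 3. Therefore the treewidth is 3.

Treewidth 3.
Bags: B1 = {a, b, c, f}  B2 = {b, c, d, f}  B3 = {b, c, e, f}  B4 = {b, d, f, g}
Tree: B1–B2, B1–B3, B2–B4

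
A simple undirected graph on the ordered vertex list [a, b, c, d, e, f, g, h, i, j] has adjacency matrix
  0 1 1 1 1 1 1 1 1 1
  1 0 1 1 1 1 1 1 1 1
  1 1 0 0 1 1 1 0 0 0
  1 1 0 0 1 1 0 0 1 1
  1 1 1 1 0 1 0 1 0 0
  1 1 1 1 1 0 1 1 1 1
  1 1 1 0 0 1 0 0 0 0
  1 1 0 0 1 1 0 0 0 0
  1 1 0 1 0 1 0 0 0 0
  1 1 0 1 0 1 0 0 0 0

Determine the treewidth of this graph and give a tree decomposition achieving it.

Every bag has size at most 5, so the width is 5 − 1 = 4 and tw(G) ≤ 4. For the lower bound, the 5 vertices {a, b, d, f, j} are pairwise adjacent, and any tree decomposition puts a clique entirely inside one bag — forcing width ≥ 4. The upper and lower bounds meet at 4, so that is the treewidth.

Treewidth 4.
One optimal decomposition is:
Bags: B1 = {a, b, c, e, f}  B2 = {a, b, d, e, f}  B3 = {a, b, d, f, j}  B4 = {a, b, e, f, h}  B5 = {a, b, c, f, g}  B6 = {a, b, d, f, i}
Tree: B1–B2, B2–B3, B1–B4, B1–B5, B3–B6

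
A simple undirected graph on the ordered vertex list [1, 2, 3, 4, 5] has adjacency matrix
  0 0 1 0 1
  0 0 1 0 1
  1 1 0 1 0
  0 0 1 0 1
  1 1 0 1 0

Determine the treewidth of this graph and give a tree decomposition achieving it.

Every bag has size at most 3, so the width is 3 − 1 = 2 and tw(G) ≤ 2. For the lower bound, G contains the cycle 1–5–2–3–1, so G is not a forest; only forests have treewidth ≤ 1, hence tw(G) ≥ 2. The upper and lower bounds meet at 2, so that is the treewidth.

Treewidth 2.
One such decomposition:
Bags: B1 = {1, 3, 5}  B2 = {2, 3, 5}  B3 = {3, 4, 5}
Tree: B1–B2, B2–B3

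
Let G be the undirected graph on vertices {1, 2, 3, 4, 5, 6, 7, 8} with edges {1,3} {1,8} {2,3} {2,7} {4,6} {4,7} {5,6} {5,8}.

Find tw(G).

2

A width-2 tree decomposition is:
Bags: B1 = {4, 6, 7}  B2 = {2, 6, 7}  B3 = {2, 3, 6}  B4 = {1, 3, 6}  B5 = {1, 6, 8}  B6 = {5, 6, 8}
Tree: B1–B2, B2–B3, B3–B4, B4–B5, B5–B6
The largest bag has 3 vertices, giving width 2; this decomposition certifies tw(G) ≤ 2. For the lower bound, G contains the cycle 6–4–7–2–3–1–8–5–6, so G is not a forest; only forests have treewidth ≤ 1, hence tw(G) ≥ 2. Therefore the treewidth is 2.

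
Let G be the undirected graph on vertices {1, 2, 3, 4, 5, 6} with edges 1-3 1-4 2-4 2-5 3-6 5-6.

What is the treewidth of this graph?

2

A width-2 tree decomposition is:
Bags: B1 = {1, 2, 4}  B2 = {1, 2, 5}  B3 = {1, 5, 6}  B4 = {1, 3, 6}
Tree: B1–B2, B2–B3, B3–B4
Every bag has size at most 3, so the width is 3 − 1 = 2 and tw(G) ≤ 2. Since 1–4–2–5–6–3–1 is a cycle in G, G is not acyclic. Forests are exactly the graphs of treewidth ≤ 1, so tw(G) ≥ 2. Combining the bounds, tw(G) = 2.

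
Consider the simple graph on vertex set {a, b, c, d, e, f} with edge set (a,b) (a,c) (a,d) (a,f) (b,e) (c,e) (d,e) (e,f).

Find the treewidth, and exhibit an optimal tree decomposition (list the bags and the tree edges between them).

Treewidth 2.
One optimal decomposition is:
Bags: B1 = {a, d, e}  B2 = {a, b, e}  B3 = {a, e, f}  B4 = {a, c, e}
Tree: B1–B2, B2–B3, B3–B4

Each bag holds 3 vertices, so the decomposition has width 2, which upper-bounds the treewidth. The edges e–d–a–b–e form a cycle, so G is not a tree and its treewidth is at least 2. Combining the bounds, tw(G) = 2.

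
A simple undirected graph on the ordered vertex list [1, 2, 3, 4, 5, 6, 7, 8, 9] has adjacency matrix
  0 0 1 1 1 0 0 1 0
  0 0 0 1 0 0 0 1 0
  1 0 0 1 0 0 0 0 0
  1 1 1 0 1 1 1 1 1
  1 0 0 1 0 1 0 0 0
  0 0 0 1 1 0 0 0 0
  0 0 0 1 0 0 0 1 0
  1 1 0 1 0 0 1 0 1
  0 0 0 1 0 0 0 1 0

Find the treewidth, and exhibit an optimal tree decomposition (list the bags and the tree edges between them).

Each bag holds 3 vertices, so the decomposition has width 2, which upper-bounds the treewidth. For the lower bound, the 3 vertices {1, 4, 8} are pairwise adjacent, and any tree decomposition puts a clique entirely inside one bag — forcing width ≥ 2. Hence tw(G) = 2 exactly.

Treewidth 2.
One optimal decomposition is:
Bags: B1 = {1, 4, 5}  B2 = {1, 4, 8}  B3 = {2, 4, 8}  B4 = {4, 7, 8}  B5 = {4, 8, 9}  B6 = {1, 3, 4}  B7 = {4, 5, 6}
Tree: B1–B2, B2–B3, B3–B4, B3–B5, B1–B6, B1–B7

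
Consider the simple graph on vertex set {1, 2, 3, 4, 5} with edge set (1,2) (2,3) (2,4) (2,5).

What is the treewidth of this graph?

A width-1 tree decomposition is:
Bags: B1 = {2, 4}  B2 = {2, 3}  B3 = {1, 2}  B4 = {2, 5}
Tree: B1–B2, B1–B3, B3–B4
The largest bag has 2 vertices, giving width 1; this decomposition certifies tw(G) ≤ 1. Any graph with an edge has treewidth ≥ 1, and G has the edge 4–2. Hence tw(G) = 1 exactly.

1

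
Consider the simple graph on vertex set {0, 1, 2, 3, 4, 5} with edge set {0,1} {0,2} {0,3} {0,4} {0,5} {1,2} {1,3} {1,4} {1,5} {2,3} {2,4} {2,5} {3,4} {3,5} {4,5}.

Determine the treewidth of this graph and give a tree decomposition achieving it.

A single bag containing all 6 vertices is trivially a valid decomposition of width 5. On the other hand G contains the 6-clique {0, 1, 2, 3, 4, 5}. A clique must lie in a single bag of any decomposition, so no decomposition can have width below 5. Therefore the treewidth is 5.

Treewidth 5.
One such decomposition:
Bags: B1 = {0, 1, 2, 3, 4, 5}
Tree: (single bag)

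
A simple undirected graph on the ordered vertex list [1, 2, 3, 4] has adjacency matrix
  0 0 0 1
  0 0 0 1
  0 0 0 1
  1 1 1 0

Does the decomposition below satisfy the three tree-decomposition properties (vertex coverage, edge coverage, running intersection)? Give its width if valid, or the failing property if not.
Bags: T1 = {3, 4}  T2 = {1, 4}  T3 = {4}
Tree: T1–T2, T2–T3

A tree decomposition must satisfy three properties: every vertex lies in some bag; for every edge, both endpoints lie together in some bag; and for every vertex, the bags containing it form a connected subtree. Here vertex 2 appears in no bag, so the decomposition is invalid.

No — vertex 2 appears in no bag.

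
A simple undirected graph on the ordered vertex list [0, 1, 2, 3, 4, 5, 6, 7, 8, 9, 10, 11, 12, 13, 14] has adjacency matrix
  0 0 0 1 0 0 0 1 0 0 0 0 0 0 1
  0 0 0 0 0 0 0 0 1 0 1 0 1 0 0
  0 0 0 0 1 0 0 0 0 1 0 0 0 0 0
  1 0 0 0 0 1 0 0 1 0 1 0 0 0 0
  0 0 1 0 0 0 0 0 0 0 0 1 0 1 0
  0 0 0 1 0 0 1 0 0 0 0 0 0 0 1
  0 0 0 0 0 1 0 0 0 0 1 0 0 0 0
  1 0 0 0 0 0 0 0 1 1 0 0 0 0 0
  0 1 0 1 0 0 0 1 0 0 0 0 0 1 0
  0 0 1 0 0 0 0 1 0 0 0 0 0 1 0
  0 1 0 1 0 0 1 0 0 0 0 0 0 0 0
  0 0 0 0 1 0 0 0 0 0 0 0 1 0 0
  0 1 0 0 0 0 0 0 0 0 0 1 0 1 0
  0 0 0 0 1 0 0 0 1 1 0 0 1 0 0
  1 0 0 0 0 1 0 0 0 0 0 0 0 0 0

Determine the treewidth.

3

A width-3 tree decomposition is:
Bags: B1 = {2, 4, 9, 11}  B2 = {4, 9, 11, 13}  B3 = {9, 11, 12, 13}  B4 = {7, 9, 12, 13}  B5 = {7, 8, 12, 13}  B6 = {1, 7, 8, 12}  B7 = {0, 1, 7, 8}  B8 = {0, 1, 3, 8}  B9 = {0, 1, 3, 10}  B10 = {0, 3, 10, 14}  B11 = {3, 5, 10, 14}  B12 = {5, 6, 10, 14}
Tree: B1–B2, B2–B3, B3–B4, B4–B5, B5–B6, B6–B7, B7–B8, B8–B9, B9–B10, B10–B11, B11–B12
The largest bag has 4 vertices, giving width 3; this decomposition certifies tw(G) ≤ 3. For the lower bound: the 4 vertex sets {2,4,11}, {9}, {13}, {1,7,8,12} are disjoint, each induces a connected subgraph, and every pair is joined by at least one edge of G. Contracting each set to a single vertex therefore yields K_{4} as a minor, and since treewidth is minor-monotone, tw(G) ≥ tw(K_{4}) = 3. The upper and lower bounds meet at 3, so that is the treewidth.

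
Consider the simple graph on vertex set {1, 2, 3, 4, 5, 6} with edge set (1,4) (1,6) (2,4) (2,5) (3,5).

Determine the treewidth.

A width-1 tree decomposition is:
Bags: B1 = {1, 6}  B2 = {1, 4}  B3 = {2, 4}  B4 = {2, 5}  B5 = {3, 5}
Tree: B1–B2, B2–B3, B3–B4, B4–B5
Each bag holds 2 vertices, so the decomposition has width 1, which upper-bounds the treewidth. G has an edge, so its treewidth is at least 1. Combining the bounds, tw(G) = 1.

1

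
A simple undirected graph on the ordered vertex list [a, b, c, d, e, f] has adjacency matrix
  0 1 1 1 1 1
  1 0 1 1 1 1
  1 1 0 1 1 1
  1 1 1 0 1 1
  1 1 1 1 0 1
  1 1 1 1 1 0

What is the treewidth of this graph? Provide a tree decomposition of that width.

A single bag containing all 6 vertices is trivially a valid decomposition of width 5. Conversely, {a, b, c, d, e, f} is a clique of size 6, and the vertices of any clique must share a bag in every tree decomposition; so some bag has ≥ 6 vertices and tw(G) ≥ 5. Therefore the treewidth is 5.

Treewidth 5.
One such decomposition:
Bags: B1 = {a, b, c, d, e, f}
Tree: (single bag)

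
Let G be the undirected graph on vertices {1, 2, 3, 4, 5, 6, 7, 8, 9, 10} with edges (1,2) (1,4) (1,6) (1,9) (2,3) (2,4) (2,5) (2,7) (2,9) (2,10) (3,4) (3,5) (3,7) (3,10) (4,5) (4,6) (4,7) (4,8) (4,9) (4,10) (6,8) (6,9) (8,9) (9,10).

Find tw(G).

3

A width-3 tree decomposition is:
Bags: B1 = {1, 2, 4, 9}  B2 = {2, 4, 9, 10}  B3 = {1, 4, 6, 9}  B4 = {2, 3, 4, 10}  B5 = {4, 6, 8, 9}  B6 = {2, 3, 4, 7}  B7 = {2, 3, 4, 5}
Tree: B1–B2, B1–B3, B2–B4, B3–B5, B4–B6, B4–B7
The largest bag has 4 vertices, giving width 3; this decomposition certifies tw(G) ≤ 3. For the lower bound, the 4 vertices {4, 6, 8, 9} are pairwise adjacent, and any tree decomposition puts a clique entirely inside one bag — forcing width ≥ 3. Hence tw(G) = 3 exactly.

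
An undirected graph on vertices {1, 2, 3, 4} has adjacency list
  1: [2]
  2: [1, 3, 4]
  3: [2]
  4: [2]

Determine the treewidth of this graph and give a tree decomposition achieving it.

Treewidth 1.
Bags: B1 = {1, 2}  B2 = {2, 3}  B3 = {2, 4}
Tree: B1–B2, B1–B3

The largest bag has 2 vertices, giving width 1; this decomposition certifies tw(G) ≤ 1. Since G has at least one edge (e.g. 2–1), it is not an edgeless graph, so tw(G) ≥ 1. Therefore the treewidth is 1.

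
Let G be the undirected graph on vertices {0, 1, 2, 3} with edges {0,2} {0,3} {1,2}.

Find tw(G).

A width-1 tree decomposition is:
Bags: B1 = {0, 3}  B2 = {0, 2}  B3 = {1, 2}
Tree: B1–B2, B2–B3
The largest bag has 2 vertices, giving width 1; this decomposition certifies tw(G) ≤ 1. Any graph with an edge has treewidth ≥ 1, and G has the edge 3–0. Hence tw(G) = 1 exactly.

1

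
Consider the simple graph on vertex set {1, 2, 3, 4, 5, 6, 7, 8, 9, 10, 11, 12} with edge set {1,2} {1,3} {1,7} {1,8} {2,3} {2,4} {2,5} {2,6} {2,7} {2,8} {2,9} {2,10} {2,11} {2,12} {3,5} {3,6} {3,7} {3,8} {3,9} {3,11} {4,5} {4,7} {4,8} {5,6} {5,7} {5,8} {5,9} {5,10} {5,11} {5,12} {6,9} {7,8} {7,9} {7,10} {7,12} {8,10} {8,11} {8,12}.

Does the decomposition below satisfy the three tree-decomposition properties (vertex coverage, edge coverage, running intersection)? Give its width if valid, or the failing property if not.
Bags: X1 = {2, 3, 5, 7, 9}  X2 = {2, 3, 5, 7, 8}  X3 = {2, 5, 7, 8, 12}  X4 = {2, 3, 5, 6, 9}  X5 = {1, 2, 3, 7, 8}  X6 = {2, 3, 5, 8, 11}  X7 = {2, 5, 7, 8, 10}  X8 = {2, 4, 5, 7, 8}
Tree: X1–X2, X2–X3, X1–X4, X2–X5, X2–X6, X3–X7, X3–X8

Yes; width 4.

Vertex coverage: the bags together contain {1, 2, 3, 4, 5, 6, 7, 8, 9, 10, 11, 12}, the full vertex set. Edge coverage: each edge of G has both endpoints in at least one bag. Running intersection: for every vertex, the bags containing it form a connected subtree. All three properties hold, so this is a valid tree decomposition of width max|bag| − 1 = 4, and hence tw(G) ≤ 4.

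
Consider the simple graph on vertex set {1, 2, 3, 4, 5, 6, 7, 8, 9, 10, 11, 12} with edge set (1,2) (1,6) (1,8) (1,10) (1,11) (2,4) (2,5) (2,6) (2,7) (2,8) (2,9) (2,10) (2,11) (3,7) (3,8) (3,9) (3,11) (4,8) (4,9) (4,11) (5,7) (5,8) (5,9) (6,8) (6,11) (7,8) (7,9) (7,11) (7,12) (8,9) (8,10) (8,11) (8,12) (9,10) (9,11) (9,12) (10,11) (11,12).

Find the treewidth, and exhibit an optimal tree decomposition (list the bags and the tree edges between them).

Treewidth 4.
One optimal decomposition is:
Bags: B1 = {2, 4, 8, 9, 11}  B2 = {2, 7, 8, 9, 11}  B3 = {2, 8, 9, 10, 11}  B4 = {7, 8, 9, 11, 12}  B5 = {3, 7, 8, 9, 11}  B6 = {2, 5, 7, 8, 9}  B7 = {1, 2, 8, 10, 11}  B8 = {1, 2, 6, 8, 11}
Tree: B1–B2, B2–B3, B2–B4, B4–B5, B2–B6, B3–B7, B7–B8

Each bag holds 5 vertices, so the decomposition has width 4, which upper-bounds the treewidth. For the lower bound, the 5 vertices {1, 2, 8, 10, 11} are pairwise adjacent, and any tree decomposition puts a clique entirely inside one bag — forcing width ≥ 4. The upper and lower bounds meet at 4, so that is the treewidth.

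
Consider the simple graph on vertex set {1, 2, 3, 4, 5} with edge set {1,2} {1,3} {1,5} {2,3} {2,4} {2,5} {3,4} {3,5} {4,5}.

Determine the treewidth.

A width-3 tree decomposition is:
Bags: B1 = {2, 3, 4, 5}  B2 = {1, 2, 3, 5}
Tree: B1–B2
Every bag has size at most 4, so the width is 4 − 1 = 3 and tw(G) ≤ 3. On the other hand G contains the 4-clique {1, 2, 3, 5}. A clique must lie in a single bag of any decomposition, so no decomposition can have width below 3. The upper and lower bounds meet at 3, so that is the treewidth.

3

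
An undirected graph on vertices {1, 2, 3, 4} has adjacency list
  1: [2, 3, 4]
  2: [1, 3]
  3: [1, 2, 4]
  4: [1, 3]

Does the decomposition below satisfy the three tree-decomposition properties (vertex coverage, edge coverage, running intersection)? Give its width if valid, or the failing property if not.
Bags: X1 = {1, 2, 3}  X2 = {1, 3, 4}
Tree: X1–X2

Yes; width 2.

Vertex coverage: the bags together contain {1, 2, 3, 4}, the full vertex set. Edge coverage: each edge of G has both endpoints in at least one bag. Running intersection: for every vertex, the bags containing it form a connected subtree. All three properties hold, so this is a valid tree decomposition of width max|bag| − 1 = 2, and hence tw(G) ≤ 2.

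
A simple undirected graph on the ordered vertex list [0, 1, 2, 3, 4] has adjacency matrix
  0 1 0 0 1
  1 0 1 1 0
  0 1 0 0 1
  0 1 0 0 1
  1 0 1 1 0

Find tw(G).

A width-2 tree decomposition is:
Bags: B1 = {1, 2, 4}  B2 = {1, 3, 4}  B3 = {0, 1, 4}
Tree: B1–B2, B2–B3
The largest bag has 3 vertices, giving width 2; this decomposition certifies tw(G) ≤ 2. Since 2–4–3–1–2 is a cycle in G, G is not acyclic. Forests are exactly the graphs of treewidth ≤ 1, so tw(G) ≥ 2. Therefore the treewidth is 2.

2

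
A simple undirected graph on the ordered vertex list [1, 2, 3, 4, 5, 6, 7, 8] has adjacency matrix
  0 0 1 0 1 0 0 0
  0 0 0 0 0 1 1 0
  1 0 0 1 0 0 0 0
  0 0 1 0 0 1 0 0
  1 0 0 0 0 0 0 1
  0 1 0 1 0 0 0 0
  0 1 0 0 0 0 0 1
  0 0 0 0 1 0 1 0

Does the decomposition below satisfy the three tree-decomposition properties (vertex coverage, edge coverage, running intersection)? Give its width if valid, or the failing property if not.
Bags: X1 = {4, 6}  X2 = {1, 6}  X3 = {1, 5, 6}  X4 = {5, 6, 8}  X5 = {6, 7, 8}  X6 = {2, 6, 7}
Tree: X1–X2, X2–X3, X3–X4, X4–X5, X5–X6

A tree decomposition must satisfy three properties: every vertex lies in some bag; for every edge, both endpoints lie together in some bag; and for every vertex, the bags containing it form a connected subtree. Here vertex 3 appears in no bag, so the decomposition is invalid.

No — vertex 3 appears in no bag.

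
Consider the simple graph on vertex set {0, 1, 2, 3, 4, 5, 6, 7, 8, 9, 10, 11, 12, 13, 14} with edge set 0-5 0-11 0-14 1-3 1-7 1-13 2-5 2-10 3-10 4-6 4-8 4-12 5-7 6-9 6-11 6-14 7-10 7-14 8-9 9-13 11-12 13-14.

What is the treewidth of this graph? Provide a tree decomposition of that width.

The largest bag has 4 vertices, giving width 3; this decomposition certifies tw(G) ≤ 3. For the lower bound: the 4 vertex sets {4,8,12}, {11}, {6}, {0,9,13,14} are disjoint, each induces a connected subgraph, and every pair is joined by at least one edge of G. Contracting each set to a single vertex therefore yields K_{4} as a minor, and since treewidth is minor-monotone, tw(G) ≥ tw(K_{4}) = 3. Therefore the treewidth is 3.

Treewidth 3.
One optimal decomposition is:
Bags: B1 = {4, 8, 11, 12}  B2 = {4, 6, 8, 11}  B3 = {6, 8, 9, 11}  B4 = {0, 6, 9, 11}  B5 = {0, 6, 9, 14}  B6 = {0, 9, 13, 14}  B7 = {0, 5, 13, 14}  B8 = {5, 7, 13, 14}  B9 = {1, 5, 7, 13}  B10 = {1, 2, 5, 7}  B11 = {1, 2, 7, 10}  B12 = {1, 2, 3, 10}
Tree: B1–B2, B2–B3, B3–B4, B4–B5, B5–B6, B6–B7, B7–B8, B8–B9, B9–B10, B10–B11, B11–B12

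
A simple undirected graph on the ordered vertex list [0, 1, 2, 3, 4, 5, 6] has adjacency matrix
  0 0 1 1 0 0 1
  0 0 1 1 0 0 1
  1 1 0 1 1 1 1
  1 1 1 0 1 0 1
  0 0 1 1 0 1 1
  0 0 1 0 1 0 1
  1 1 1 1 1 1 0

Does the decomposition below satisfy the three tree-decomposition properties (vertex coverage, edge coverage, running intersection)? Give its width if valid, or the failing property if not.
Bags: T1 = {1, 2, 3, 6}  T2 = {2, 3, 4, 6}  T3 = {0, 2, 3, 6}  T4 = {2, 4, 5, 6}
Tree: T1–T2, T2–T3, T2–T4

Checking the three conditions: (i) the bags cover all of {0, 1, 2, 3, 4, 5, 6}; (ii) for each edge, some bag contains both endpoints; (iii) the bags containing any fixed vertex form a subtree. All hold, so the decomposition is valid with width 4 − 1 = 3.

Yes; width 3.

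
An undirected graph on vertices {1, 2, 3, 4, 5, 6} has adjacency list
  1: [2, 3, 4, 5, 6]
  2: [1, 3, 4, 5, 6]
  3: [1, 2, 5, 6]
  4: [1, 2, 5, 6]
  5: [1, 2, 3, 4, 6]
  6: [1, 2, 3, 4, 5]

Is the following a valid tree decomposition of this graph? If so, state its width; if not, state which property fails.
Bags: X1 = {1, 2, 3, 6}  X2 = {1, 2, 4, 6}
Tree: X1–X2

No — vertex 5 appears in no bag.

A tree decomposition must satisfy three properties: every vertex lies in some bag; for every edge, both endpoints lie together in some bag; and for every vertex, the bags containing it form a connected subtree. Here vertex 5 appears in no bag, so the decomposition is invalid.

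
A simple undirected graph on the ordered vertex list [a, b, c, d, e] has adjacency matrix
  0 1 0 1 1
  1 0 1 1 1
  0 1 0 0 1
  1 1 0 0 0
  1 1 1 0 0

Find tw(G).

2

A width-2 tree decomposition is:
Bags: B1 = {a, b, e}  B2 = {a, b, d}  B3 = {b, c, e}
Tree: B1–B2, B1–B3
The largest bag has 3 vertices, giving width 2; this decomposition certifies tw(G) ≤ 2. For the lower bound, the 3 vertices {a, b, d} are pairwise adjacent, and any tree decomposition puts a clique entirely inside one bag — forcing width ≥ 2. Therefore the treewidth is 2.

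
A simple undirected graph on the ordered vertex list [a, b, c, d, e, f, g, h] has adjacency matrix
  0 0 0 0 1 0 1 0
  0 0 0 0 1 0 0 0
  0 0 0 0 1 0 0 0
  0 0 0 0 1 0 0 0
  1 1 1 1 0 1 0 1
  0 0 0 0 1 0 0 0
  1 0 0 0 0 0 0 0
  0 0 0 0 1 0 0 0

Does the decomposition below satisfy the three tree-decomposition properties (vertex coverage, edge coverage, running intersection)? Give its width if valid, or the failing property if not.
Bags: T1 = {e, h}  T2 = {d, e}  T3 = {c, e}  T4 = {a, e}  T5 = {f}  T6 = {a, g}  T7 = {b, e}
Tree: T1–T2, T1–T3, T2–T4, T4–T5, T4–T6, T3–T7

A tree decomposition must satisfy three properties: every vertex lies in some bag; for every edge, both endpoints lie together in some bag; and for every vertex, the bags containing it form a connected subtree. Here edge (e,f) lies in no bag, so the decomposition is invalid.

No — edge (e,f) lies in no bag.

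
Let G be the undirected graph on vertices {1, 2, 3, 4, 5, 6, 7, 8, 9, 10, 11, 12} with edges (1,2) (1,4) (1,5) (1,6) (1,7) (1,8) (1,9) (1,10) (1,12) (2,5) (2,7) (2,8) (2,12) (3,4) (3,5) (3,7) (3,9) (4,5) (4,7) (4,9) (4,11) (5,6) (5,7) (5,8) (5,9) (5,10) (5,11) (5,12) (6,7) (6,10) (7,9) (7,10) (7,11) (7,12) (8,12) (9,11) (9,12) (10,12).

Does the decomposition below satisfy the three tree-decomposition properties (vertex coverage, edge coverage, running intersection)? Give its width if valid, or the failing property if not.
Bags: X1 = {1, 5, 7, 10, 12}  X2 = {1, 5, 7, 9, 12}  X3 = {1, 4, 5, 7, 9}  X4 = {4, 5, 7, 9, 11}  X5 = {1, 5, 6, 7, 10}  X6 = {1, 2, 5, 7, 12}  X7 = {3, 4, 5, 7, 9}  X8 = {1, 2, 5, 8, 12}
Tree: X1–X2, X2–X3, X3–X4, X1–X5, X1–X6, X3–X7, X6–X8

Checking the three conditions: (i) the bags cover all of {1, 2, 3, 4, 5, 6, 7, 8, 9, 10, 11, 12}; (ii) for each edge, some bag contains both endpoints; (iii) the bags containing any fixed vertex form a subtree. All hold, so the decomposition is valid with width 5 − 1 = 4.

Yes; width 4.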